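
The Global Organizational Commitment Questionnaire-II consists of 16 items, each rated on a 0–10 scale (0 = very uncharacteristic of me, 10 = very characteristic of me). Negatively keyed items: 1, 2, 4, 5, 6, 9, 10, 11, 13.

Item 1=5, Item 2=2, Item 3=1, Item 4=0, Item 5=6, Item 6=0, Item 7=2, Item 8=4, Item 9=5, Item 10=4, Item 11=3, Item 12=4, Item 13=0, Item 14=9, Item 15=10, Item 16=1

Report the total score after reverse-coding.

96

Reverse-coded items (on a 0–10 scale, reversed = 10 − raw):
  item 1: 10 − 5 = 5
  item 2: 10 − 2 = 8
  item 4: 10 − 0 = 10
  item 5: 10 − 6 = 4
  item 6: 10 − 0 = 10
  item 9: 10 − 5 = 5
  item 10: 10 − 4 = 6
  item 11: 10 − 3 = 7
  item 13: 10 − 0 = 10
Scored responses: 5, 8, 1, 10, 4, 10, 2, 4, 5, 6, 7, 4, 10, 9, 10, 1
Total = 5 + 8 + 1 + 10 + 4 + 10 + 2 + 4 + 5 + 6 + 7 + 4 + 10 + 9 + 10 + 1 = 96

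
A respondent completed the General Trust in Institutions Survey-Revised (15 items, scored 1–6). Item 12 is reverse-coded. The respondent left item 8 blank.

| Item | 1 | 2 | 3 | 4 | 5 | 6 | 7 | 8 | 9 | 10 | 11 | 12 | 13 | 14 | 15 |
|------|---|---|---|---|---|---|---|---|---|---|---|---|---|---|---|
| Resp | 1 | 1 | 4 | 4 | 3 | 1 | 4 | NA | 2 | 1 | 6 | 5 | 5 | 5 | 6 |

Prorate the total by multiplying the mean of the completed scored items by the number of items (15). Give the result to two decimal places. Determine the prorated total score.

48.21

Reverse-coded (on a 1–6 scale, reversed = 7 − raw):
  item 12: 7 − 5 = 2
Completed scored items (14 of 15): 1, 1, 4, 4, 3, 1, 4, 2, 1, 6, 2, 5, 5, 6; sum = 45.
Person mean = 45 / 14 ≈ 3.2143
Prorated total = (45 / 14) × 15 = 48.21 (to 2 dp)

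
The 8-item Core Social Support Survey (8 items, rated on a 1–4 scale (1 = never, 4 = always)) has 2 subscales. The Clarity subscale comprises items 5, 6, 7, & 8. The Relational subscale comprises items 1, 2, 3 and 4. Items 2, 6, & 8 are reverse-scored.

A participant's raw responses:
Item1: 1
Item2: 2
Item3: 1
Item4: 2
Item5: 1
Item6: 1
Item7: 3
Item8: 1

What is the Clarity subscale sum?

Clarity items: 5, 6, 7, 8.
Of these, items 6 and 8 are reverse-scored; reverse-coded value = 5 − response.
  item 5: 1
  item 6: 5 − 1 = 4
  item 7: 3
  item 8: 5 − 1 = 4
Sum = 1 + 4 + 3 + 4 = 12

12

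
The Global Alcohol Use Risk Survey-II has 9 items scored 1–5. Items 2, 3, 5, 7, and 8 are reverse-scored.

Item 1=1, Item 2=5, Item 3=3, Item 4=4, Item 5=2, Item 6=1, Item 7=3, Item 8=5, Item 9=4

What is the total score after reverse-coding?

Reversing items 2, 3, 5, 7, & 8 with 6 − raw:
Total = 1 + (6−5) + (6−3) + 4 + (6−2) + 1 + (6−3) + (6−5) + 4
      = 1 + 1 + 3 + 4 + 4 + 1 + 3 + 1 + 4 = 22

22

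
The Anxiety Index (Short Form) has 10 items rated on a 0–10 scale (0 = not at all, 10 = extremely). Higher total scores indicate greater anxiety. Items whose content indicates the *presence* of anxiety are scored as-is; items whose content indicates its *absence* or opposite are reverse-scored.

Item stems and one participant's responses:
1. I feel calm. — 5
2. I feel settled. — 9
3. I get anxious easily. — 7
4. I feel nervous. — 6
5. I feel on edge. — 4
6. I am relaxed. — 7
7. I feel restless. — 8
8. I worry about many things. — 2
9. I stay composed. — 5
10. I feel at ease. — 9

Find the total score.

42

Items 1, 2, 6, 9, 10 describe the absence/opposite of anxiety → reverse-score.
on a 0–10 scale, reversed = 10 − raw.
  item 1: 10 − 5 = 5
  item 2: 10 − 9 = 1
  item 3: 7
  item 4: 6
  item 5: 4
  item 6: 10 − 7 = 3
  item 7: 8
  item 8: 2
  item 9: 10 − 5 = 5
  item 10: 10 − 9 = 1
Total = 5 + 1 + 7 + 6 + 4 + 3 + 8 + 2 + 5 + 1 = 42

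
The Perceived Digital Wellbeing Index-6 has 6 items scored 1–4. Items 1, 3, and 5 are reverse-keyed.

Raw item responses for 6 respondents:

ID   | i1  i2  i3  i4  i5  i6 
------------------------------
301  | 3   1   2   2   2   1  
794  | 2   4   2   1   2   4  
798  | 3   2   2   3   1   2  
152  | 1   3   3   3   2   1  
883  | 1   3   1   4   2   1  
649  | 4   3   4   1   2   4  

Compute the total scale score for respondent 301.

Respondent 301 raw: 3, 1, 2, 2, 2, 1.
Reverse-coded (reverse-coded value = 5 − response):
  item 1: 5 − 3 = 2
  item 2: 1
  item 3: 5 − 2 = 3
  item 4: 2
  item 5: 5 − 2 = 3
  item 6: 1
Sum = 2 + 1 + 3 + 2 + 3 + 1 = 12

12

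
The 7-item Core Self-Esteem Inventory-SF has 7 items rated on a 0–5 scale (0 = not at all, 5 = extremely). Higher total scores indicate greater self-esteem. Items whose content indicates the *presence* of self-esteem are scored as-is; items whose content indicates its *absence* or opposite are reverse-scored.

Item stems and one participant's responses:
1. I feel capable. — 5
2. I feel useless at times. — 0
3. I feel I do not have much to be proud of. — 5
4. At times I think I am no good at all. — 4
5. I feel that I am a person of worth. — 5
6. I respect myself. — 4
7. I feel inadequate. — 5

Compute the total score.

20

Items 2, 3, 4, 7 describe the absence/opposite of self-esteem → reverse-score.
reverse-coded value = 5 − response.
  item 1: 5
  item 2: 5 − 0 = 5
  item 3: 5 − 5 = 0
  item 4: 5 − 4 = 1
  item 5: 5
  item 6: 4
  item 7: 5 − 5 = 0
Total = 5 + 5 + 0 + 1 + 5 + 4 + 0 = 20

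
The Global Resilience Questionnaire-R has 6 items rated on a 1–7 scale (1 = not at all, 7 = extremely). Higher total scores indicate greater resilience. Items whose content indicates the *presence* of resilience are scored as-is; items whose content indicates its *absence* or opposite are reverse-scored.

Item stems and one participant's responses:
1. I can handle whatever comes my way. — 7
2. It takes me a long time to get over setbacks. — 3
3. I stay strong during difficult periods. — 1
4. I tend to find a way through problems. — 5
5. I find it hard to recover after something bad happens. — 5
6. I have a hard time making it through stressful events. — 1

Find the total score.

28

Items 2, 5, 6 describe the absence/opposite of resilience → reverse-score.
reverse-coded value = 8 − response.
  item 1: 7
  item 2: 8 − 3 = 5
  item 3: 1
  item 4: 5
  item 5: 8 − 5 = 3
  item 6: 8 − 1 = 7
Total = 7 + 5 + 1 + 5 + 3 + 7 = 28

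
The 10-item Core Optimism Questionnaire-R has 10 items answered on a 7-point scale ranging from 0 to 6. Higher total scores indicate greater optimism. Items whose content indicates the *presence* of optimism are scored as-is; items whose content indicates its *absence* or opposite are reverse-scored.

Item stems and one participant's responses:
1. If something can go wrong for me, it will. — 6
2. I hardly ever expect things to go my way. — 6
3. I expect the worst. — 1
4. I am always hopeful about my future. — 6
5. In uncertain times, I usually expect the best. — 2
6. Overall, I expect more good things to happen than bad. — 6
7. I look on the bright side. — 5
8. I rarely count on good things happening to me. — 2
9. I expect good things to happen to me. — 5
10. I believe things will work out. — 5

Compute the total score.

38

Items 1, 2, 3, 8 describe the absence/opposite of optimism → reverse-score.
on a 0–6 scale, reversed = 6 − raw.
  item 1: 6 − 6 = 0
  item 2: 6 − 6 = 0
  item 3: 6 − 1 = 5
  item 4: 6
  item 5: 2
  item 6: 6
  item 7: 5
  item 8: 6 − 2 = 4
  item 9: 5
  item 10: 5
Total = 0 + 0 + 5 + 6 + 2 + 6 + 5 + 4 + 5 + 5 = 38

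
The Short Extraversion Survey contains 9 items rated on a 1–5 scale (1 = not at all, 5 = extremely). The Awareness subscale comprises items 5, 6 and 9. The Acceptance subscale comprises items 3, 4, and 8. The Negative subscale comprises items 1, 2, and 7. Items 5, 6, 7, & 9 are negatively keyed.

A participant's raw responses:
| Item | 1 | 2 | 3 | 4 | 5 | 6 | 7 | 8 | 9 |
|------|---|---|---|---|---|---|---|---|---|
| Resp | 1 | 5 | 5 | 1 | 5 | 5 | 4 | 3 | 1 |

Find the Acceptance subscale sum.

9

Acceptance items: 3, 4, 8.
  item 3: 5
  item 4: 1
  item 8: 3
Sum = 5 + 1 + 3 = 9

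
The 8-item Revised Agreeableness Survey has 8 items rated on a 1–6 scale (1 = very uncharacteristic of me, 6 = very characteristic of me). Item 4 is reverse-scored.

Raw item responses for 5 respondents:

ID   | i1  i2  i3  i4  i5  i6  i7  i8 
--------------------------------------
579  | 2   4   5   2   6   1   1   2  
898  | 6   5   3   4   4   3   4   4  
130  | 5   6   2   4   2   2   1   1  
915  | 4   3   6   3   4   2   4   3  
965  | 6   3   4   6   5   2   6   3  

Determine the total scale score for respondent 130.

22

Respondent 130 raw: 5, 6, 2, 4, 2, 2, 1, 1.
Reverse-coded (on a 1–6 scale, reversed = 7 − raw):
  item 1: 5
  item 2: 6
  item 3: 2
  item 4: 7 − 4 = 3
  item 5: 2
  item 6: 2
  item 7: 1
  item 8: 1
Sum = 5 + 6 + 2 + 3 + 2 + 2 + 1 + 1 = 22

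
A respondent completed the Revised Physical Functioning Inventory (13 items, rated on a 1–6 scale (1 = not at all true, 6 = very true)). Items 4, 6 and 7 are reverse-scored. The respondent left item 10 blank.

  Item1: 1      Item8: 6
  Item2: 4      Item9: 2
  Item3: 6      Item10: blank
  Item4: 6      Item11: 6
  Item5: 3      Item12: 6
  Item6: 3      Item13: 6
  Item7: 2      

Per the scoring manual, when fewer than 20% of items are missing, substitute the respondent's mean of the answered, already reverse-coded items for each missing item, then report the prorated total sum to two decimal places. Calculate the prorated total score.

54.17

Reverse-coded (reverse-coded value = 7 − response):
  item 4: 7 − 6 = 1
  item 6: 7 − 3 = 4
  item 7: 7 − 2 = 5
Completed scored items (12 of 13): 1, 4, 6, 1, 3, 4, 5, 6, 2, 6, 6, 6; sum = 50.
Person mean = 50 / 12 ≈ 4.1667
Prorated total = (50 / 12) × 13 = 54.17 (to 2 dp)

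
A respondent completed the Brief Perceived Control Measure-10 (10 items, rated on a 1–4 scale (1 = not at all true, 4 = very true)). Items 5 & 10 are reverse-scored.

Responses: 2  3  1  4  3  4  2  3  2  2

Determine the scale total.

26

Reverse-coded items (reverse-coded value = 5 − response):
  item 5: 5 − 3 = 2
  item 10: 5 − 2 = 3
After reverse-coding: 2, 3, 1, 4, 2, 4, 2, 3, 2, 3
Total = 2 + 3 + 1 + 4 + 2 + 4 + 2 + 3 + 2 + 3 = 26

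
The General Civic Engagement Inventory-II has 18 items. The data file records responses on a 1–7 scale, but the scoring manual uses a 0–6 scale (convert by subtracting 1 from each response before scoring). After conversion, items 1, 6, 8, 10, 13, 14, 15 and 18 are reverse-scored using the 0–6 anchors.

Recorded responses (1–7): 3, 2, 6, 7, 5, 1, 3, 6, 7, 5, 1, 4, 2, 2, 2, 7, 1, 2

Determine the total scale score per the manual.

Convert to 0–6: 2, 1, 5, 6, 4, 0, 2, 5, 6, 4, 0, 3, 1, 1, 1, 6, 0, 1
Reverse-coded (reversed = (0+6) − raw = 6 − raw):
  item 1: 6 − 2 = 4
  item 6: 6 − 0 = 6
  item 8: 6 − 5 = 1
  item 10: 6 − 4 = 2
  item 13: 6 − 1 = 5
  item 14: 6 − 1 = 5
  item 15: 6 − 1 = 5
  item 18: 6 − 1 = 5
Scored: 4, 1, 5, 6, 4, 6, 2, 1, 6, 2, 0, 3, 5, 5, 5, 6, 0, 5
Total = 66

66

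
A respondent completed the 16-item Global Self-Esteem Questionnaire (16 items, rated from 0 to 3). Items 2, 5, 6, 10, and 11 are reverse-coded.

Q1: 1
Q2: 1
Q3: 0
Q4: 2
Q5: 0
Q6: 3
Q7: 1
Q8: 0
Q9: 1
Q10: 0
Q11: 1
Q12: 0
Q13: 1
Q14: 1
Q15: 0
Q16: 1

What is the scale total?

Raw sum = 13. Reverse-coded items: 2, 5, 6, 10, 11; their raw sum = 5.
Each reversal replaces raw with 3 − raw, changing the total by 3 − 2·raw per item.
Total = 13 + 5·3 − 2·5 = 13 + 15 − 10 = 18

18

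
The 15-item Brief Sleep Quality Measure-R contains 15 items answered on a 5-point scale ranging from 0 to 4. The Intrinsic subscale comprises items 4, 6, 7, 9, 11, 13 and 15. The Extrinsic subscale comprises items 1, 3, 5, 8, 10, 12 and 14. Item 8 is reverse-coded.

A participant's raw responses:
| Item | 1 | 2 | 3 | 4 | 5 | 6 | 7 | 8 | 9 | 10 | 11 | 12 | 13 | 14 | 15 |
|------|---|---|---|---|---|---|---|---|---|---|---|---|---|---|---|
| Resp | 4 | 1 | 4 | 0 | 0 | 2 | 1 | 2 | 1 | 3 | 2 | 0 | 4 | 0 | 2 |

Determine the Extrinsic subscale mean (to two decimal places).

Extrinsic items: 1, 3, 5, 8, 10, 12, 14.
Of these, item 8 is reverse-coded; reverse-coded value = 4 − response.
  item 1: 4
  item 3: 4
  item 5: 0
  item 8: 4 − 2 = 2
  item 10: 3
  item 12: 0
  item 14: 0
Sum = 4 + 4 + 0 + 2 + 3 + 0 + 0 = 13
Mean = 13 / 7 = 1.86

1.86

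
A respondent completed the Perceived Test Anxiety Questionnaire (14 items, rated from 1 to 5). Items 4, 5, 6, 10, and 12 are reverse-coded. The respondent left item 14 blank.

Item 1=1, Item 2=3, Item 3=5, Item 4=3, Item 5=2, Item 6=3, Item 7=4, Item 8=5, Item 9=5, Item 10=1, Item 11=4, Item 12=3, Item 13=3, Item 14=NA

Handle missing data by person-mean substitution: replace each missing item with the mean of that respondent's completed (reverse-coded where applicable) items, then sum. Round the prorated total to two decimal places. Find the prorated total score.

51.69

Reverse-coded (reverse-coded value = 6 − response):
  item 4: 6 − 3 = 3
  item 5: 6 − 2 = 4
  item 6: 6 − 3 = 3
  item 10: 6 − 1 = 5
  item 12: 6 − 3 = 3
Completed scored items (13 of 14): 1, 3, 5, 3, 4, 3, 4, 5, 5, 5, 4, 3, 3; sum = 48.
Person mean = 48 / 13 ≈ 3.6923
Prorated total = (48 / 13) × 14 = 51.69 (to 2 dp)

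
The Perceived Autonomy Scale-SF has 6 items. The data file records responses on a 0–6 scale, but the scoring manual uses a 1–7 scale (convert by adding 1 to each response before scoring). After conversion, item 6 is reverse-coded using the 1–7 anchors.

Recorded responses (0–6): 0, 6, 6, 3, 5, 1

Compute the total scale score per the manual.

31

Convert to 1–7: 1, 7, 7, 4, 6, 2
Reverse-coded (on a 1–7 scale, reversed = 8 − raw):
  item 6: 8 − 2 = 6
Scored: 1, 7, 7, 4, 6, 6
Total = 31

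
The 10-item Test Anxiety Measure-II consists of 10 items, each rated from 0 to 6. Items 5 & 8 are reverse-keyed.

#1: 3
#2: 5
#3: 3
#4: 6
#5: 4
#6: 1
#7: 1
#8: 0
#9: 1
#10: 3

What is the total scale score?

31

Reversing items 5 & 8 with 6 − raw:
Total = 3 + 5 + 3 + 6 + (6−4) + 1 + 1 + (6−0) + 1 + 3
      = 3 + 5 + 3 + 6 + 2 + 1 + 1 + 6 + 1 + 3 = 31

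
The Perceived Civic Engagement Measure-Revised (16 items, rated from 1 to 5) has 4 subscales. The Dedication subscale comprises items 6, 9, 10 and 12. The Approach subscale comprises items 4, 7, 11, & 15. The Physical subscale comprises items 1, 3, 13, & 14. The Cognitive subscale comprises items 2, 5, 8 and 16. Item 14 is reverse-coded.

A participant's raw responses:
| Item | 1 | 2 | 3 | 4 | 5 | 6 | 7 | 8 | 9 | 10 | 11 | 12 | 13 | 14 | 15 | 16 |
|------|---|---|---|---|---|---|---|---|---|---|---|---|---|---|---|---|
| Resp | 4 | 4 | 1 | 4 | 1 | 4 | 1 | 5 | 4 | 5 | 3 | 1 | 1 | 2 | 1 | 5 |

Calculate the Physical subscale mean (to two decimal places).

2.50

Physical items: 1, 3, 13, 14.
Of these, item 14 is reverse-coded; reverse-coded value = 6 − response.
  item 1: 4
  item 3: 1
  item 13: 1
  item 14: 6 − 2 = 4
Sum = 4 + 1 + 1 + 4 = 10
Mean = 10 / 4 = 2.50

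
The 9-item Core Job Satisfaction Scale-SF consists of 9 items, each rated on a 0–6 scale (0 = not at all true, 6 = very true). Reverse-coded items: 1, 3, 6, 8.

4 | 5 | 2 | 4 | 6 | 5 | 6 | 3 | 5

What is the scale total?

36

Apply reverse scoring (reversed = (0+6) − raw = 6 − raw):
  item 1: 6 − 4 = 2
  item 3: 6 − 2 = 4
  item 6: 6 − 5 = 1
  item 8: 6 − 3 = 3
After reverse-coding: 2, 5, 4, 4, 6, 1, 6, 3, 5
Total = 2 + 5 + 4 + 4 + 6 + 1 + 6 + 3 + 5 = 36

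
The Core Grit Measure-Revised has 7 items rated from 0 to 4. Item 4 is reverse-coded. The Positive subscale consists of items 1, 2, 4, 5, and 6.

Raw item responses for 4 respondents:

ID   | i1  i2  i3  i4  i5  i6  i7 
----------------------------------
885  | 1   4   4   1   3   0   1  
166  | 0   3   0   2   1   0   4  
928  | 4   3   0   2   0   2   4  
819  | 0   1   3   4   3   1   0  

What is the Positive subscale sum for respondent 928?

11

Respondent 928 raw: 4, 3, 0, 2, 0, 2, 4.
Positive items: 1, 2, 4, 5, 6.
Reverse-coded (on a 0–4 scale, reversed = 4 − raw):
  item 1: 4
  item 2: 3
  item 4: 4 − 2 = 2
  item 5: 0
  item 6: 2
Sum = 4 + 3 + 2 + 0 + 2 = 11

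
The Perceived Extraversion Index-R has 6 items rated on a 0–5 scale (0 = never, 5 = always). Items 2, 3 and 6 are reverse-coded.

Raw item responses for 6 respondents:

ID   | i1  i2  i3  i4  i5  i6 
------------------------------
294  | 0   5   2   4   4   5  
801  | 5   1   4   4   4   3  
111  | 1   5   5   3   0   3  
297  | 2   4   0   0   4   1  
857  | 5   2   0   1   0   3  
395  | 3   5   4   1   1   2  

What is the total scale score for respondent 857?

Respondent 857 raw: 5, 2, 0, 1, 0, 3.
Reverse-coded (on a 0–5 scale, reversed = 5 − raw):
  item 1: 5
  item 2: 5 − 2 = 3
  item 3: 5 − 0 = 5
  item 4: 1
  item 5: 0
  item 6: 5 − 3 = 2
Sum = 5 + 3 + 5 + 1 + 0 + 2 = 16

16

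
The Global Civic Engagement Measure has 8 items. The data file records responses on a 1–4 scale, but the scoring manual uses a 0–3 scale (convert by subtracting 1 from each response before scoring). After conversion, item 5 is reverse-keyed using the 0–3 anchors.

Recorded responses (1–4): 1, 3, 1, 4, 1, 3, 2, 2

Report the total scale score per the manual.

Convert to 0–3: 0, 2, 0, 3, 0, 2, 1, 1
Reverse-coded (on a 0–3 scale, reversed = 3 − raw):
  item 5: 3 − 0 = 3
Scored: 0, 2, 0, 3, 3, 2, 1, 1
Total = 12

12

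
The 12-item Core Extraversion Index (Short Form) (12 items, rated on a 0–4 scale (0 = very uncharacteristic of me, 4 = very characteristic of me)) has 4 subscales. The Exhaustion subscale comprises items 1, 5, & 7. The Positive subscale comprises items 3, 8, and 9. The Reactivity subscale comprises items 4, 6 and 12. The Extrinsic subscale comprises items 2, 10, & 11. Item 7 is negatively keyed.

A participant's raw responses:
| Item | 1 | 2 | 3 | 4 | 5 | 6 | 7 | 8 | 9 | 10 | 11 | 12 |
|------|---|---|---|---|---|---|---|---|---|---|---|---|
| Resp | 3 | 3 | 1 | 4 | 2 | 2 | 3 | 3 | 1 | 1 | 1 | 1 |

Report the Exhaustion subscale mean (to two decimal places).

2.00

Exhaustion items: 1, 5, 7.
Of these, item 7 is negatively keyed; reverse-coded value = 4 − response.
  item 1: 3
  item 5: 2
  item 7: 4 − 3 = 1
Sum = 3 + 2 + 1 = 6
Mean = 6 / 3 = 2.00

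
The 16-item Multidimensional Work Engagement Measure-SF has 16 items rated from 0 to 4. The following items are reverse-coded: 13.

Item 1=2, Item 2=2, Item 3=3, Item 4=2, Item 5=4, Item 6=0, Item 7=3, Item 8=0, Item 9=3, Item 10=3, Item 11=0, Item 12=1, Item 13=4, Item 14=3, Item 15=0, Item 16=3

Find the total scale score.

29

Raw sum = 33. Reverse-coded items: 13; their raw sum = 4.
Each reversal replaces raw with 4 − raw, changing the total by 4 − 2·raw per item.
Total = 33 + 1·4 − 2·4 = 33 + 4 − 8 = 29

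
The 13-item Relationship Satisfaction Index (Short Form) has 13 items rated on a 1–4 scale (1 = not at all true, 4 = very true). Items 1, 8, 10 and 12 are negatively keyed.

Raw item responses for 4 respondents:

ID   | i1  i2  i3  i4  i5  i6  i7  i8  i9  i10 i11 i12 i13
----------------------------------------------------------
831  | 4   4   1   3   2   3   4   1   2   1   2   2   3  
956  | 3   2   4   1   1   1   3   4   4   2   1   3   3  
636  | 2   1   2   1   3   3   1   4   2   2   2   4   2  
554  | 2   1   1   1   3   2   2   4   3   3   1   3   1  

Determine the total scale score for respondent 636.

Respondent 636 raw: 2, 1, 2, 1, 3, 3, 1, 4, 2, 2, 2, 4, 2.
Reverse-coded (reverse-coded value = 5 − response):
  item 1: 5 − 2 = 3
  item 2: 1
  item 3: 2
  item 4: 1
  item 5: 3
  item 6: 3
  item 7: 1
  item 8: 5 − 4 = 1
  item 9: 2
  item 10: 5 − 2 = 3
  item 11: 2
  item 12: 5 − 4 = 1
  item 13: 2
Sum = 3 + 1 + 2 + 1 + 3 + 3 + 1 + 1 + 2 + 3 + 2 + 1 + 2 = 25

25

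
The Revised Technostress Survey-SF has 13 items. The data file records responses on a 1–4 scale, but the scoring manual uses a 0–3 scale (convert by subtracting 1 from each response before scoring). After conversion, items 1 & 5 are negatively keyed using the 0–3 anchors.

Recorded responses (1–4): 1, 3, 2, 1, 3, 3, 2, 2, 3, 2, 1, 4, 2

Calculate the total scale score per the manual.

Convert to 0–3: 0, 2, 1, 0, 2, 2, 1, 1, 2, 1, 0, 3, 1
Reverse-coded (reversed = (0+3) − raw = 3 − raw):
  item 1: 3 − 0 = 3
  item 5: 3 − 2 = 1
Scored: 3, 2, 1, 0, 1, 2, 1, 1, 2, 1, 0, 3, 1
Total = 18

18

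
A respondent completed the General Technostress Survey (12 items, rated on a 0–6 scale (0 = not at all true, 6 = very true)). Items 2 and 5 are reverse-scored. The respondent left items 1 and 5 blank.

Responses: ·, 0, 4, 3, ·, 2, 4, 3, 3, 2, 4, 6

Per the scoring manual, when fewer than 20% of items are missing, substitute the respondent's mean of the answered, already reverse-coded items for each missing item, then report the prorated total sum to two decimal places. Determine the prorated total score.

44.40

Reverse-coded (on a 0–6 scale, reversed = 6 − raw):
  item 2: 6 − 0 = 6
Completed scored items (10 of 12): 6, 4, 3, 2, 4, 3, 3, 2, 4, 6; sum = 37.
Person mean = 37 / 10 ≈ 3.7000
Prorated total = (37 / 10) × 12 = 44.40 (to 2 dp)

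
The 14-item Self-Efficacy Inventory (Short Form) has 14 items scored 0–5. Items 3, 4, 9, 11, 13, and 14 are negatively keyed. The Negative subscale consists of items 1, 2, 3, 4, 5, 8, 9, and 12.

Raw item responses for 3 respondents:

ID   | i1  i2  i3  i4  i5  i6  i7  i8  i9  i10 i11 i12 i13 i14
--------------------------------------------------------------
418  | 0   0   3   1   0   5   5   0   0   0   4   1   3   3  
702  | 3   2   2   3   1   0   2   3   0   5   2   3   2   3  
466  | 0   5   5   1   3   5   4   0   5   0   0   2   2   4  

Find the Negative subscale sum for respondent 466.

Respondent 466 raw: 0, 5, 5, 1, 3, 5, 4, 0, 5, 0, 0, 2, 2, 4.
Negative items: 1, 2, 3, 4, 5, 8, 9, 12.
Reverse-coded (on a 0–5 scale, reversed = 5 − raw):
  item 1: 0
  item 2: 5
  item 3: 5 − 5 = 0
  item 4: 5 − 1 = 4
  item 5: 3
  item 8: 0
  item 9: 5 − 5 = 0
  item 12: 2
Sum = 0 + 5 + 0 + 4 + 3 + 0 + 0 + 2 = 14

14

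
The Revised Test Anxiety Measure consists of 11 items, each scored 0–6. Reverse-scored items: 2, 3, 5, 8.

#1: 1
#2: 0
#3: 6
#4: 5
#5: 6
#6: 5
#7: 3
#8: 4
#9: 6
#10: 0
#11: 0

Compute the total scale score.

28

Apply reverse scoring (reverse-coded value = 6 − response):
  item 2: 6 − 0 = 6
  item 3: 6 − 6 = 0
  item 5: 6 − 6 = 0
  item 8: 6 − 4 = 2
Scored items: 1, 6, 0, 5, 0, 5, 3, 2, 6, 0, 0
Total = 1 + 6 + 0 + 5 + 0 + 5 + 3 + 2 + 6 + 0 + 0 = 28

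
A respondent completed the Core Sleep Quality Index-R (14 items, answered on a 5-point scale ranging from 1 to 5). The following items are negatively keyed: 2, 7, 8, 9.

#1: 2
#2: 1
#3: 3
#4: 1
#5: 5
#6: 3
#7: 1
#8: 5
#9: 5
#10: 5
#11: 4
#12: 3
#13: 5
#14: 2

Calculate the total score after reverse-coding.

45

Reverse-coded items (reverse-coded value = 6 − response):
  item 2: 6 − 1 = 5
  item 7: 6 − 1 = 5
  item 8: 6 − 5 = 1
  item 9: 6 − 5 = 1
Scored items: 2, 5, 3, 1, 5, 3, 5, 1, 1, 5, 4, 3, 5, 2
Total = 2 + 5 + 3 + 1 + 5 + 3 + 5 + 1 + 1 + 5 + 4 + 3 + 5 + 2 = 45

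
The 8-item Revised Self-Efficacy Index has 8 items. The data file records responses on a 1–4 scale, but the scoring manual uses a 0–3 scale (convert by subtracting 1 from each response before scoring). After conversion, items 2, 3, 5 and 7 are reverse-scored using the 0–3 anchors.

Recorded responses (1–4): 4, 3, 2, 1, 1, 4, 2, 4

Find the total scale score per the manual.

17

Convert to 0–3: 3, 2, 1, 0, 0, 3, 1, 3
Reverse-coded (on a 0–3 scale, reversed = 3 − raw):
  item 2: 3 − 2 = 1
  item 3: 3 − 1 = 2
  item 5: 3 − 0 = 3
  item 7: 3 − 1 = 2
Scored: 3, 1, 2, 0, 3, 3, 2, 3
Total = 17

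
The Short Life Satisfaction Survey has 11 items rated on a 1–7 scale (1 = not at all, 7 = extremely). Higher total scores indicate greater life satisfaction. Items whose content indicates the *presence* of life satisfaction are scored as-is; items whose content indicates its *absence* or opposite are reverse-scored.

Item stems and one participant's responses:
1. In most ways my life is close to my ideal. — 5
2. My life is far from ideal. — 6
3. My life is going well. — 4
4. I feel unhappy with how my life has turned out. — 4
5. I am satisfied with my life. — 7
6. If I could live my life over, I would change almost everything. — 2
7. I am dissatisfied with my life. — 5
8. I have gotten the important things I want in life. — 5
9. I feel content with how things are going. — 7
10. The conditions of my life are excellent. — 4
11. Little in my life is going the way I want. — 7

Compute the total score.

Items 2, 4, 6, 7, 11 describe the absence/opposite of life satisfaction → reverse-score.
on a 1–7 scale, reversed = 8 − raw.
  item 1: 5
  item 2: 8 − 6 = 2
  item 3: 4
  item 4: 8 − 4 = 4
  item 5: 7
  item 6: 8 − 2 = 6
  item 7: 8 − 5 = 3
  item 8: 5
  item 9: 7
  item 10: 4
  item 11: 8 − 7 = 1
Total = 5 + 2 + 4 + 4 + 7 + 6 + 3 + 5 + 7 + 4 + 1 = 48

48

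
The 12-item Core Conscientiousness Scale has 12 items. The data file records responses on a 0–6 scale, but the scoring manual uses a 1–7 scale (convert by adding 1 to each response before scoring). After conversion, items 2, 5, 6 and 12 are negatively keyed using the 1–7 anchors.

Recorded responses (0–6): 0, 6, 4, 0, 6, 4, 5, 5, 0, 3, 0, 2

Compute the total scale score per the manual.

35

Convert to 1–7: 1, 7, 5, 1, 7, 5, 6, 6, 1, 4, 1, 3
Reverse-coded (reverse-coded value = 8 − response):
  item 2: 8 − 7 = 1
  item 5: 8 − 7 = 1
  item 6: 8 − 5 = 3
  item 12: 8 − 3 = 5
Scored: 1, 1, 5, 1, 1, 3, 6, 6, 1, 4, 1, 5
Total = 35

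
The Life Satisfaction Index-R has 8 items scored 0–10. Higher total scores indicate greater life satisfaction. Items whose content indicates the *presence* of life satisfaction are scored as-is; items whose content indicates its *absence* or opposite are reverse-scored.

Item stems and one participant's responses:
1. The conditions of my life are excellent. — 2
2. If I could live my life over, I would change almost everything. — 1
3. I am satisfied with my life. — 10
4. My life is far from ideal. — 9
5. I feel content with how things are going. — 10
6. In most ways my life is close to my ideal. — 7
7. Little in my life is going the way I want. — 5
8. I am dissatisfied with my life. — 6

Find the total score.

48

Items 2, 4, 7, 8 describe the absence/opposite of life satisfaction → reverse-score.
reversed = (0+10) − raw = 10 − raw.
  item 1: 2
  item 2: 10 − 1 = 9
  item 3: 10
  item 4: 10 − 9 = 1
  item 5: 10
  item 6: 7
  item 7: 10 − 5 = 5
  item 8: 10 − 6 = 4
Total = 2 + 9 + 10 + 1 + 10 + 7 + 5 + 4 = 48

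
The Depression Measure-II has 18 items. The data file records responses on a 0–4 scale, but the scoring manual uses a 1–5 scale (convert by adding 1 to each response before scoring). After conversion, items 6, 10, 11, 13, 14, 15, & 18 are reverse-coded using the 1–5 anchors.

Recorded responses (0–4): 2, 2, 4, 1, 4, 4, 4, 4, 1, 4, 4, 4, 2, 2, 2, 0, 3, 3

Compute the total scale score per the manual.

Convert to 1–5: 3, 3, 5, 2, 5, 5, 5, 5, 2, 5, 5, 5, 3, 3, 3, 1, 4, 4
Reverse-coded (on a 1–5 scale, reversed = 6 − raw):
  item 6: 6 − 5 = 1
  item 10: 6 − 5 = 1
  item 11: 6 − 5 = 1
  item 13: 6 − 3 = 3
  item 14: 6 − 3 = 3
  item 15: 6 − 3 = 3
  item 18: 6 − 4 = 2
Scored: 3, 3, 5, 2, 5, 1, 5, 5, 2, 1, 1, 5, 3, 3, 3, 1, 4, 2
Total = 54

54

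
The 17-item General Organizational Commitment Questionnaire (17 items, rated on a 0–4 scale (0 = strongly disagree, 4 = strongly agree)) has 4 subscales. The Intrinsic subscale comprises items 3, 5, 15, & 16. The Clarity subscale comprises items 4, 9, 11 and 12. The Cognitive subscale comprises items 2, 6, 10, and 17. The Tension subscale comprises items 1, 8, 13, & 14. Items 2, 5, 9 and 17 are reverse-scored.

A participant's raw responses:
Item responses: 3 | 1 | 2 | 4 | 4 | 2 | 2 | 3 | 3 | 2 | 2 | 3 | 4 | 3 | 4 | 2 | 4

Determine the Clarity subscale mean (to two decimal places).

2.50

Clarity items: 4, 9, 11, 12.
Of these, item 9 is reverse-scored; on a 0–4 scale, reversed = 4 − raw.
  item 4: 4
  item 9: 4 − 3 = 1
  item 11: 2
  item 12: 3
Sum = 4 + 1 + 2 + 3 = 10
Mean = 10 / 4 = 2.50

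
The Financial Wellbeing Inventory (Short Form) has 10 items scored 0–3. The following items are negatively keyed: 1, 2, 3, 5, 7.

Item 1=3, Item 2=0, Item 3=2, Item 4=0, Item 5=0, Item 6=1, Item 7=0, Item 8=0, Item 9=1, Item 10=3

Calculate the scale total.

Raw sum = 10. Negatively keyed items: 1, 2, 3, 5, 7; their raw sum = 5.
Each reversal replaces raw with 3 − raw, changing the total by 3 − 2·raw per item.
Total = 10 + 5·3 − 2·5 = 10 + 15 − 10 = 15

15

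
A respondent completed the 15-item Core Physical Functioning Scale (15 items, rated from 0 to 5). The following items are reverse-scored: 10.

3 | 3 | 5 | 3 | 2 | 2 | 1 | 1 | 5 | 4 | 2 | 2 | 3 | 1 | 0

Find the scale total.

34

Reverse-scored items use 5 − raw:
  item 10: 5 − 4 = 1
Scored items: 3, 3, 5, 3, 2, 2, 1, 1, 5, 1, 2, 2, 3, 1, 0
Total = 3 + 3 + 5 + 3 + 2 + 2 + 1 + 1 + 5 + 1 + 2 + 2 + 3 + 1 + 0 = 34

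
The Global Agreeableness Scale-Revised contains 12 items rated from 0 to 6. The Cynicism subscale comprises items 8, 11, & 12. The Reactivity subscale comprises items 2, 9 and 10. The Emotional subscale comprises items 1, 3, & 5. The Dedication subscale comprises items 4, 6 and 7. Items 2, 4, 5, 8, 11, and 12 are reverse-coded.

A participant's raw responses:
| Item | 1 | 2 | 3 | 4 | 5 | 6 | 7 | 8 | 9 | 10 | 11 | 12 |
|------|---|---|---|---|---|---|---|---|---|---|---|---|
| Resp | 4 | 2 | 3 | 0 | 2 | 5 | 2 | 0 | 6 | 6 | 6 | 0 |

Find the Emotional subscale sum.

11

Emotional items: 1, 3, 5.
Of these, item 5 is reverse-coded; reversed = (0+6) − raw = 6 − raw.
  item 1: 4
  item 3: 3
  item 5: 6 − 2 = 4
Sum = 4 + 3 + 4 = 11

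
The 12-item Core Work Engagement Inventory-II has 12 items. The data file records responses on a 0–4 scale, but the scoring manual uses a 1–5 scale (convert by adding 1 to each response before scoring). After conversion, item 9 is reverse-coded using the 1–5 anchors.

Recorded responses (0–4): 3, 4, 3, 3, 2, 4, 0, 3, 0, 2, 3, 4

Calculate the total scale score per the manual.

47

Convert to 1–5: 4, 5, 4, 4, 3, 5, 1, 4, 1, 3, 4, 5
Reverse-coded (on a 1–5 scale, reversed = 6 − raw):
  item 9: 6 − 1 = 5
Scored: 4, 5, 4, 4, 3, 5, 1, 4, 5, 3, 4, 5
Total = 47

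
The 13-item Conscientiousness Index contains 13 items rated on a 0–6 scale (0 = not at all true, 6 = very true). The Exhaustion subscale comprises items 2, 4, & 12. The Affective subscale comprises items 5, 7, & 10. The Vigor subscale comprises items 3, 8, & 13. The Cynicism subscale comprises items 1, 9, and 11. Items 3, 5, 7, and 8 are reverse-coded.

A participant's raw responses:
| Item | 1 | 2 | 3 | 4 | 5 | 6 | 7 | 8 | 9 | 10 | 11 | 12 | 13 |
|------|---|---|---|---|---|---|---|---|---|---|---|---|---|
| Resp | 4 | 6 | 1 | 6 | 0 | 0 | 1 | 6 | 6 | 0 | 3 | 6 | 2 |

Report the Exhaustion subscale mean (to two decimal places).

6.00

Exhaustion items: 2, 4, 12.
  item 2: 6
  item 4: 6
  item 12: 6
Sum = 6 + 6 + 6 = 18
Mean = 18 / 3 = 6.00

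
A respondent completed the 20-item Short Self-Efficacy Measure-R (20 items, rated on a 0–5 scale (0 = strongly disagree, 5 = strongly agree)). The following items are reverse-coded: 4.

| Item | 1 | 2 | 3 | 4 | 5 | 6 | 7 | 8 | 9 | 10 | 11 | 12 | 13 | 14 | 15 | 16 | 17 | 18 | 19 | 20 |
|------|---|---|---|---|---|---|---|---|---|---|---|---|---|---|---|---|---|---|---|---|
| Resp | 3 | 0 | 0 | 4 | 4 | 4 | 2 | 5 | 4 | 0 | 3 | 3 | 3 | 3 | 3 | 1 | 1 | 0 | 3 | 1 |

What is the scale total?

44

Raw sum = 47. Reverse-coded items: 4; their raw sum = 4.
Each reversal replaces raw with 5 − raw, changing the total by 5 − 2·raw per item.
Total = 47 + 1·5 − 2·4 = 47 + 5 − 8 = 44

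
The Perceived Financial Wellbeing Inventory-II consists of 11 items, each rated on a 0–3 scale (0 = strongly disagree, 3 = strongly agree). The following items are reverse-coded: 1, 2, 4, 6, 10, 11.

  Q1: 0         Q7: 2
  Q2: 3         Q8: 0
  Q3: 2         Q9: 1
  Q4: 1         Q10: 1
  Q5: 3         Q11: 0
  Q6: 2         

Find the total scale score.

Reverse-coded items (on a 0–3 scale, reversed = 3 − raw):
  item 1: 3 − 0 = 3
  item 2: 3 − 3 = 0
  item 4: 3 − 1 = 2
  item 6: 3 − 2 = 1
  item 10: 3 − 1 = 2
  item 11: 3 − 0 = 3
After reverse-coding: 3, 0, 2, 2, 3, 1, 2, 0, 1, 2, 3
Total = 3 + 0 + 2 + 2 + 3 + 1 + 2 + 0 + 1 + 2 + 3 = 19

19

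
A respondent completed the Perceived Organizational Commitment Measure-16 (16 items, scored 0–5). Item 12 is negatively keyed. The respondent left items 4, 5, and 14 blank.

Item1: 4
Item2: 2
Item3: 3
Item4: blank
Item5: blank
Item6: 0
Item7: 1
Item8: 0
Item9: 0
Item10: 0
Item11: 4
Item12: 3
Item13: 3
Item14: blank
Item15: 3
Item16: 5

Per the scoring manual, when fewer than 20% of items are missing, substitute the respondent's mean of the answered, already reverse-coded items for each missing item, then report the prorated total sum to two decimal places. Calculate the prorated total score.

33.23

Reverse-coded (reversed = (0+5) − raw = 5 − raw):
  item 12: 5 − 3 = 2
Completed scored items (13 of 16): 4, 2, 3, 0, 1, 0, 0, 0, 4, 2, 3, 3, 5; sum = 27.
Person mean = 27 / 13 ≈ 2.0769
Prorated total = (27 / 13) × 16 = 33.23 (to 2 dp)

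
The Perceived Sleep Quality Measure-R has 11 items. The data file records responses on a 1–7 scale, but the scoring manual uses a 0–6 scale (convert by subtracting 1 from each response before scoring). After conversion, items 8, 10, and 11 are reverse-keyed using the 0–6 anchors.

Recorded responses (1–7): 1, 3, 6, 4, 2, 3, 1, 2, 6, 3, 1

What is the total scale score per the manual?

Convert to 0–6: 0, 2, 5, 3, 1, 2, 0, 1, 5, 2, 0
Reverse-coded (on a 0–6 scale, reversed = 6 − raw):
  item 8: 6 − 1 = 5
  item 10: 6 − 2 = 4
  item 11: 6 − 0 = 6
Scored: 0, 2, 5, 3, 1, 2, 0, 5, 5, 4, 6
Total = 33

33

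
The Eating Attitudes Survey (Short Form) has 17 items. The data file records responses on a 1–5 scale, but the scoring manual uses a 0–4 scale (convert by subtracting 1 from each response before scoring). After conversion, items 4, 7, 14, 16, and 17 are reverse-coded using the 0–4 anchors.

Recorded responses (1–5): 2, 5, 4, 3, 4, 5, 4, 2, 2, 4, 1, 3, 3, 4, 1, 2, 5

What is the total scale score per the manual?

31

Convert to 0–4: 1, 4, 3, 2, 3, 4, 3, 1, 1, 3, 0, 2, 2, 3, 0, 1, 4
Reverse-coded (on a 0–4 scale, reversed = 4 − raw):
  item 4: 4 − 2 = 2
  item 7: 4 − 3 = 1
  item 14: 4 − 3 = 1
  item 16: 4 − 1 = 3
  item 17: 4 − 4 = 0
Scored: 1, 4, 3, 2, 3, 4, 1, 1, 1, 3, 0, 2, 2, 1, 0, 3, 0
Total = 31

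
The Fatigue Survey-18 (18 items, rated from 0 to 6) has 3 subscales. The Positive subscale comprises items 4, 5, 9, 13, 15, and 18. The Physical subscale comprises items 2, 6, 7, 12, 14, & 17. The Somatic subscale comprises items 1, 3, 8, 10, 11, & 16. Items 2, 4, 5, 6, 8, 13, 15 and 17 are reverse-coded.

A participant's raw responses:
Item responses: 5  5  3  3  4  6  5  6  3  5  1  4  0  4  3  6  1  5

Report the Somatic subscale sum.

Somatic items: 1, 3, 8, 10, 11, 16.
Of these, item 8 is reverse-coded; reversed = (0+6) − raw = 6 − raw.
  item 1: 5
  item 3: 3
  item 8: 6 − 6 = 0
  item 10: 5
  item 11: 1
  item 16: 6
Sum = 5 + 3 + 0 + 5 + 1 + 6 = 20

20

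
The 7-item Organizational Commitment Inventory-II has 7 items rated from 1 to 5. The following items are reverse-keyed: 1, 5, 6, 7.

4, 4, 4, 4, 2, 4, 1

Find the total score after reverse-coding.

25

Reverse-keyed items use 6 − raw:
  item 1: 6 − 4 = 2
  item 5: 6 − 2 = 4
  item 6: 6 − 4 = 2
  item 7: 6 − 1 = 5
Scored items: 2, 4, 4, 4, 4, 2, 5
Total = 2 + 4 + 4 + 4 + 4 + 2 + 5 = 25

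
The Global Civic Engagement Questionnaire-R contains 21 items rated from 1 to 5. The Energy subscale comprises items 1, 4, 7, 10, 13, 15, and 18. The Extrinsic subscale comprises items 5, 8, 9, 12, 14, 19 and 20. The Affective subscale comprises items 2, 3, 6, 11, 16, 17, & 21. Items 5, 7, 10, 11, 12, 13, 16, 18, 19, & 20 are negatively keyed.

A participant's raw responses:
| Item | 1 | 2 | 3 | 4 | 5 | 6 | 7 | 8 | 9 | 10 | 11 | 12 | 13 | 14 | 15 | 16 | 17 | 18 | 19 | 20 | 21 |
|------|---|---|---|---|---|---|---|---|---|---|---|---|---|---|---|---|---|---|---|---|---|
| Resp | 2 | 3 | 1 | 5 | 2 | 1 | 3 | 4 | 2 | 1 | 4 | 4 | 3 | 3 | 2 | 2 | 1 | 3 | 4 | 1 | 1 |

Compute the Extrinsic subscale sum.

22

Extrinsic items: 5, 8, 9, 12, 14, 19, 20.
Of these, items 5, 12, 19, & 20 are negatively keyed; reverse-coded value = 6 − response.
  item 5: 6 − 2 = 4
  item 8: 4
  item 9: 2
  item 12: 6 − 4 = 2
  item 14: 3
  item 19: 6 − 4 = 2
  item 20: 6 − 1 = 5
Sum = 4 + 4 + 2 + 2 + 3 + 2 + 5 = 22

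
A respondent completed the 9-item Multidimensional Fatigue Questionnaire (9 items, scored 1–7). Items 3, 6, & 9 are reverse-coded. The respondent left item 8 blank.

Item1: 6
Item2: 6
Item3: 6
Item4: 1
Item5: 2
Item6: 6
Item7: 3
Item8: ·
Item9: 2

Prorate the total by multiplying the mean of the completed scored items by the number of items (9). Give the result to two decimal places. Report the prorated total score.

31.50

Reverse-coded (reversed = (1+7) − raw = 8 − raw):
  item 3: 8 − 6 = 2
  item 6: 8 − 6 = 2
  item 9: 8 − 2 = 6
Completed scored items (8 of 9): 6, 6, 2, 1, 2, 2, 3, 6; sum = 28.
Person mean = 28 / 8 ≈ 3.5000
Prorated total = (28 / 8) × 9 = 31.50 (to 2 dp)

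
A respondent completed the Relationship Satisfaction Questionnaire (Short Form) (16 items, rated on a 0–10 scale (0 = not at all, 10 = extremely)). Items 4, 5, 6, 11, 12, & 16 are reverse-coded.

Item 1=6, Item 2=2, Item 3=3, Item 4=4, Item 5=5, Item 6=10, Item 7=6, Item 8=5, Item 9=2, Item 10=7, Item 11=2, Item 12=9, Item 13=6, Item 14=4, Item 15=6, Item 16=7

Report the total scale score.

70

Apply reverse scoring (reversed = (0+10) − raw = 10 − raw):
  item 4: 10 − 4 = 6
  item 5: 10 − 5 = 5
  item 6: 10 − 10 = 0
  item 11: 10 − 2 = 8
  item 12: 10 − 9 = 1
  item 16: 10 − 7 = 3
After reverse-coding: 6, 2, 3, 6, 5, 0, 6, 5, 2, 7, 8, 1, 6, 4, 6, 3
Total = 6 + 2 + 3 + 6 + 5 + 0 + 6 + 5 + 2 + 7 + 8 + 1 + 6 + 4 + 6 + 3 = 70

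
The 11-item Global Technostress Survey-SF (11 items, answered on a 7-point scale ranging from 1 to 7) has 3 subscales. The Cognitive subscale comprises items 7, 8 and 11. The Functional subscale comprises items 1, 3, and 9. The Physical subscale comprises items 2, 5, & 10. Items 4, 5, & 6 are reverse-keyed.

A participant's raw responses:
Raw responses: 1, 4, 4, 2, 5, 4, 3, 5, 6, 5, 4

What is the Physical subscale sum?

12

Physical items: 2, 5, 10.
Of these, item 5 is reverse-keyed; on a 1–7 scale, reversed = 8 − raw.
  item 2: 4
  item 5: 8 − 5 = 3
  item 10: 5
Sum = 4 + 3 + 5 = 12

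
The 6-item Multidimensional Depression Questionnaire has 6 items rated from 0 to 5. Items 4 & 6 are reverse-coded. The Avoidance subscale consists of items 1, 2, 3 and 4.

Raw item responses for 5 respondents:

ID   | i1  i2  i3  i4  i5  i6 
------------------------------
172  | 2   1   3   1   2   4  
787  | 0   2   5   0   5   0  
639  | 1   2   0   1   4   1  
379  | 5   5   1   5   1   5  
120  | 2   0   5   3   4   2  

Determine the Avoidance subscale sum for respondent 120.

Respondent 120 raw: 2, 0, 5, 3, 4, 2.
Avoidance items: 1, 2, 3, 4.
Reverse-coded (on a 0–5 scale, reversed = 5 − raw):
  item 1: 2
  item 2: 0
  item 3: 5
  item 4: 5 − 3 = 2
Sum = 2 + 0 + 5 + 2 = 9

9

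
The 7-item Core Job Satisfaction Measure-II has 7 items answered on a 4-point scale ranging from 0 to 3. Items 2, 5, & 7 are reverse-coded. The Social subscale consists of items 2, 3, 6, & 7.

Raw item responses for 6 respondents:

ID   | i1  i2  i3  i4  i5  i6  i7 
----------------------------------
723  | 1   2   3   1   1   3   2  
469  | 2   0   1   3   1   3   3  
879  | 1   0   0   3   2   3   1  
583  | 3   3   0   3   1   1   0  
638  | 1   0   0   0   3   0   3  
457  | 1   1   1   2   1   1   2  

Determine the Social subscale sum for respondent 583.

Respondent 583 raw: 3, 3, 0, 3, 1, 1, 0.
Social items: 2, 3, 6, 7.
Reverse-coded (on a 0–3 scale, reversed = 3 − raw):
  item 2: 3 − 3 = 0
  item 3: 0
  item 6: 1
  item 7: 3 − 0 = 3
Sum = 0 + 0 + 1 + 3 = 4

4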